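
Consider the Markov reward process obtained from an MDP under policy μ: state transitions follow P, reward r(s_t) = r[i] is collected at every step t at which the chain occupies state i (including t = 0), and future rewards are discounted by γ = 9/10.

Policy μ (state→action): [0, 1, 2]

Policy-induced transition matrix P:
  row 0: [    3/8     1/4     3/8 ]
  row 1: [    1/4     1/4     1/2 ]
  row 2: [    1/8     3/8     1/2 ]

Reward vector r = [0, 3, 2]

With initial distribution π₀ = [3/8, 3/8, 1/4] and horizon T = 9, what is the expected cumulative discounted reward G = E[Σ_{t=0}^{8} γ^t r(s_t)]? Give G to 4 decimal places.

t=0: π = [0.3750, 0.3750, 0.2500], E[r] = 1.6250, γ^t·E[r] = 1.625000, running G = 1.625000
t=1: π = [0.2656, 0.2813, 0.4531], E[r] = 1.7500, γ^t·E[r] = 1.575000, running G = 3.200000
t=2: π = [0.2266, 0.3066, 0.4668], E[r] = 1.8535, γ^t·E[r] = 1.501348, running G = 4.701348
t=3: π = [0.2200, 0.3083, 0.4717], E[r] = 1.8684, γ^t·E[r] = 1.362070, running G = 6.063417
t=4: π = [0.2185, 0.3090, 0.4725], E[r] = 1.8719, γ^t·E[r] = 1.228145, running G = 7.291562
t=5: π = [0.2183, 0.3091, 0.4727], E[r] = 1.8726, γ^t·E[r] = 1.105725, running G = 8.397287
t=6: π = [0.2182, 0.3091, 0.4727], E[r] = 1.8727, γ^t·E[r] = 0.995226, running G = 9.392513
t=7: π = [0.2182, 0.3091, 0.4727], E[r] = 1.8727, γ^t·E[r] = 0.895716, running G = 10.288229
t=8: π = [0.2182, 0.3091, 0.4727], E[r] = 1.8727, γ^t·E[r] = 0.806147, running G = 11.094376

G = 11.0944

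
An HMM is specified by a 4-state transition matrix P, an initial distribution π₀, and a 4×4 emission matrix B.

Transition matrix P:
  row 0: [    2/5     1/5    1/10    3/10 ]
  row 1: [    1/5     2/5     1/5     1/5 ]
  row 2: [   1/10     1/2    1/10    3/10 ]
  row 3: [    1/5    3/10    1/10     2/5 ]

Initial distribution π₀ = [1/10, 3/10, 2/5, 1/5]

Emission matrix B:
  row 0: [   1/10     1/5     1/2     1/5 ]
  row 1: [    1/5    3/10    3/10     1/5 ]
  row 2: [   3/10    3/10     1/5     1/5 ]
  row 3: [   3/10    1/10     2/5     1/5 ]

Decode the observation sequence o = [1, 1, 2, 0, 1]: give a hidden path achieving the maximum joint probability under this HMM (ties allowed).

t=0: δ = [2.000e-02, 9.000e-02, 1.200e-01, 2.000e-02]  (obs o_0=1)
t=1: δ = [3.600e-03, 1.800e-02, 5.400e-03, 3.600e-03]  ψ = [1, 2, 1, 2]  (obs o_1=1)
t=2: δ = [1.800e-03, 2.160e-03, 7.200e-04, 1.440e-03]  ψ = [1, 1, 1, 1]  (obs o_2=2)
t=3: δ = [7.200e-05, 1.728e-04, 1.296e-04, 1.728e-04]  ψ = [0, 1, 1, 3]  (obs o_3=0)
t=4: δ = [6.912e-06, 2.074e-05, 1.037e-05, 6.912e-06]  ψ = [1, 1, 1, 3]  (obs o_4=1)
backtrack: best end state = 1; path = [2, 1, 1, 1, 1]

path = [2, 1, 1, 1, 1]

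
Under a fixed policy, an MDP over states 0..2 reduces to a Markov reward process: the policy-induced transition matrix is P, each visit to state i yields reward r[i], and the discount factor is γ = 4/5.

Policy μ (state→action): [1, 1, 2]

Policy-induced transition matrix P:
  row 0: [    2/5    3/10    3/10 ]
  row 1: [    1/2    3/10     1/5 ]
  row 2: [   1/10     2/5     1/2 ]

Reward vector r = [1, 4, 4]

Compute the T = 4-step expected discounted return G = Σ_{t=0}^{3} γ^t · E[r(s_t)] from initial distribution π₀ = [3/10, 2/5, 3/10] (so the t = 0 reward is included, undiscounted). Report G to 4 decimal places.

G = 8.9081

t=0: π = [0.3000, 0.4000, 0.3000], E[r] = 3.1000, γ^t·E[r] = 3.100000, running G = 3.100000
t=1: π = [0.3500, 0.3300, 0.3200], E[r] = 2.9500, γ^t·E[r] = 2.360000, running G = 5.460000
t=2: π = [0.3370, 0.3320, 0.3310], E[r] = 2.9890, γ^t·E[r] = 1.912960, running G = 7.372960
t=3: π = [0.3339, 0.3331, 0.3330], E[r] = 2.9983, γ^t·E[r] = 1.535130, running G = 8.908090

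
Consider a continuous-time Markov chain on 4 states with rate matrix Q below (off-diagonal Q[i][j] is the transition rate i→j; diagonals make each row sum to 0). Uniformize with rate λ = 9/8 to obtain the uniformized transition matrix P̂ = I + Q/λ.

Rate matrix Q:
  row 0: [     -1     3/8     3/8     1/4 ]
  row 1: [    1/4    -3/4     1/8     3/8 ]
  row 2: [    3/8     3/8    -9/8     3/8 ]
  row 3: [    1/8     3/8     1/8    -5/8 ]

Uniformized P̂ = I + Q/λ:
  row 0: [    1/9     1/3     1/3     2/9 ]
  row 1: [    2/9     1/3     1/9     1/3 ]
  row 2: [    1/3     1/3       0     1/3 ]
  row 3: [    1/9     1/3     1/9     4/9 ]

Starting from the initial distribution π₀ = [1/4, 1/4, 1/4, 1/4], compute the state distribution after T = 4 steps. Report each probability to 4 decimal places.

t=0: π = [0.2500, 0.2500, 0.2500, 0.2500]
t=1: π = [0.1944, 0.3333, 0.1389, 0.3333]
t=2: π = [0.1790, 0.3333, 0.1389, 0.3488]
t=3: π = [0.1790, 0.3333, 0.1355, 0.3522]
t=4: π = [0.1783, 0.3333, 0.1358, 0.3526]

π = [0.1783, 0.3333, 0.1358, 0.3526]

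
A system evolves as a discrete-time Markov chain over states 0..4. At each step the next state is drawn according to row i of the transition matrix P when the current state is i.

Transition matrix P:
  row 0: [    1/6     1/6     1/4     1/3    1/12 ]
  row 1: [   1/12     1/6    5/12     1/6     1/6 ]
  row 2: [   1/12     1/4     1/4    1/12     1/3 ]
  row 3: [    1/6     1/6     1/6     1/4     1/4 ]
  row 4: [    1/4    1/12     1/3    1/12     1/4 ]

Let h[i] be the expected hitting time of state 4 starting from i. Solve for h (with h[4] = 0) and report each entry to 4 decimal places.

First-step conditioning: h[4] = 0; for i ≠ 4, h[i] = 1 + Σ_k P[i][k]·h[k].
  h[0] = 1 + 1/6·h[0] + 1/6·h[1] + 1/4·h[2] + 1/3·h[3]
  h[1] = 1 + 1/12·h[0] + 1/6·h[1] + 5/12·h[2] + 1/6·h[3]
  h[2] = 1 + 1/12·h[0] + 1/4·h[1] + 1/4·h[2] + 1/12·h[3]
  h[3] = 1 + 1/6·h[0] + 1/6·h[1] + 1/6·h[2] + 1/4·h[3]
Solving the 4×4 linear system over states ≠ 4 gives exactly h = [7232/1455, 6524/1455, 5612/1455, 6244/1455, 0] (h[4] = 0 is the target).

h = [4.9704, 4.4838, 3.8570, 4.2914, 0.0000]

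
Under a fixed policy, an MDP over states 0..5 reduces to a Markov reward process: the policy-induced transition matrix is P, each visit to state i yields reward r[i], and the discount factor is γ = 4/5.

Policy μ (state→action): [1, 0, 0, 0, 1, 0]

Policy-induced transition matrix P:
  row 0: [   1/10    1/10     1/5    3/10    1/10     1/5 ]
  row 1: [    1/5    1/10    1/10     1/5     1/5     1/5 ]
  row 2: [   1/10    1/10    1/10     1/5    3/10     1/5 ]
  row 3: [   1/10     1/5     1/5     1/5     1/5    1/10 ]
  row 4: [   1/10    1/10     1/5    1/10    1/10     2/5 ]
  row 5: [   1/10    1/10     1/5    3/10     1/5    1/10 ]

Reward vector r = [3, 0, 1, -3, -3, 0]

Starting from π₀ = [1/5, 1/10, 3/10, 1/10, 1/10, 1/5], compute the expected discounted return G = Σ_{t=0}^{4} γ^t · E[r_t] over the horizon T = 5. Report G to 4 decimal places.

t=0: π = [0.2000, 0.1000, 0.3000, 0.1000, 0.1000, 0.2000], E[r] = 0.3000, γ^t·E[r] = 0.300000, running G = 0.300000
t=1: π = [0.1100, 0.1100, 0.1600, 0.2300, 0.2000, 0.1900], E[r] = -0.8000, γ^t·E[r] = -0.640000, running G = -0.340000
t=2: π = [0.1110, 0.1230, 0.1730, 0.2100, 0.1850, 0.1980], E[r] = -0.6790, γ^t·E[r] = -0.434560, running G = -0.774560
t=3: π = [0.1123, 0.1210, 0.1704, 0.2124, 0.1877, 0.1962], E[r] = -0.6930, γ^t·E[r] = -0.354816, running G = -1.129376
t=4: π = [0.1121, 0.1212, 0.1709, 0.2121, 0.1870, 0.1967], E[r] = -0.6902, γ^t·E[r] = -0.282706, running G = -1.412082

G = -1.4121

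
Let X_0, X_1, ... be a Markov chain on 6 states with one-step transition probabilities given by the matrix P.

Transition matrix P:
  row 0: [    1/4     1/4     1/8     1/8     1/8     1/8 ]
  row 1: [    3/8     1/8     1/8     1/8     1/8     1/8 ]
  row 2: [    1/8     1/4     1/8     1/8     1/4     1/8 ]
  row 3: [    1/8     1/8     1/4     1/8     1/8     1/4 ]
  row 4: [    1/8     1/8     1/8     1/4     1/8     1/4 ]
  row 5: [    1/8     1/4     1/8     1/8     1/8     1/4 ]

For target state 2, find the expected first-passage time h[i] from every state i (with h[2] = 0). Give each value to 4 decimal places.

h = [7.0137, 7.0137, 0.0000, 6.1370, 6.9041, 7.0137]

First-step conditioning: h[2] = 0; for i ≠ 2, h[i] = 1 + Σ_k P[i][k]·h[k].
  h[0] = 1 + 1/4·h[0] + 1/4·h[1] + 1/8·h[3] + 1/8·h[4] + 1/8·h[5]
  h[1] = 1 + 3/8·h[0] + 1/8·h[1] + 1/8·h[3] + 1/8·h[4] + 1/8·h[5]
  h[3] = 1 + 1/8·h[0] + 1/8·h[1] + 1/8·h[3] + 1/8·h[4] + 1/4·h[5]
  h[4] = 1 + 1/8·h[0] + 1/8·h[1] + 1/4·h[3] + 1/8·h[4] + 1/4·h[5]
  h[5] = 1 + 1/8·h[0] + 1/4·h[1] + 1/8·h[3] + 1/8·h[4] + 1/4·h[5]
Solving the 5×5 linear system over states ≠ 2 gives exactly h = [512/73, 512/73, 0, 448/73, 504/73, 512/73] (h[2] = 0 is the target).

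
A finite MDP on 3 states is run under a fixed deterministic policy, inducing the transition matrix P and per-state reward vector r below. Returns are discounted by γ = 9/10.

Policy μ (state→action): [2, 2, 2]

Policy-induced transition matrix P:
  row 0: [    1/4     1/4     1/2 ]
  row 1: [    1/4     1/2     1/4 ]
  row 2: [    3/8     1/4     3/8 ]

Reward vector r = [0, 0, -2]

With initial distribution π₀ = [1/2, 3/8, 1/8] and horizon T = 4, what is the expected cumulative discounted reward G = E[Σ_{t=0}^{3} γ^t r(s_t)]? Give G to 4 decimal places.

G = -2.0848

t=0: π = [0.5000, 0.3750, 0.1250], E[r] = -0.2500, γ^t·E[r] = -0.250000, running G = -0.250000
t=1: π = [0.2656, 0.3438, 0.3906], E[r] = -0.7813, γ^t·E[r] = -0.703125, running G = -0.953125
t=2: π = [0.2988, 0.3359, 0.3652], E[r] = -0.7305, γ^t·E[r] = -0.591680, running G = -1.544805
t=3: π = [0.2957, 0.3340, 0.3704], E[r] = -0.7407, γ^t·E[r] = -0.539987, running G = -2.084792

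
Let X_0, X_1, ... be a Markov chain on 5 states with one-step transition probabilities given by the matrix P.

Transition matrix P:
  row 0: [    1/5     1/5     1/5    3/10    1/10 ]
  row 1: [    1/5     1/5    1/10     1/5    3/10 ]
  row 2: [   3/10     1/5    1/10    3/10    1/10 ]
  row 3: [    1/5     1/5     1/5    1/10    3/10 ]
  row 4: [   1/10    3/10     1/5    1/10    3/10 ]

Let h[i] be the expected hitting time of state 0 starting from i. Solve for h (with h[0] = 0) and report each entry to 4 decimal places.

h = [0.0000, 5.3391, 4.7042, 5.2814, 5.8153]

First-step conditioning: h[0] = 0; for i ≠ 0, h[i] = 1 + Σ_k P[i][k]·h[k].
  h[1] = 1 + 1/5·h[1] + 1/10·h[2] + 1/5·h[3] + 3/10·h[4]
  h[2] = 1 + 1/5·h[1] + 1/10·h[2] + 3/10·h[3] + 1/10·h[4]
  h[3] = 1 + 1/5·h[1] + 1/5·h[2] + 1/10·h[3] + 3/10·h[4]
  h[4] = 1 + 3/10·h[1] + 1/5·h[2] + 1/10·h[3] + 3/10·h[4]
Solving the 4×4 linear system over states ≠ 0 gives exactly h = [0, 3700/693, 3260/693, 1220/231, 4030/693] (h[0] = 0 is the target).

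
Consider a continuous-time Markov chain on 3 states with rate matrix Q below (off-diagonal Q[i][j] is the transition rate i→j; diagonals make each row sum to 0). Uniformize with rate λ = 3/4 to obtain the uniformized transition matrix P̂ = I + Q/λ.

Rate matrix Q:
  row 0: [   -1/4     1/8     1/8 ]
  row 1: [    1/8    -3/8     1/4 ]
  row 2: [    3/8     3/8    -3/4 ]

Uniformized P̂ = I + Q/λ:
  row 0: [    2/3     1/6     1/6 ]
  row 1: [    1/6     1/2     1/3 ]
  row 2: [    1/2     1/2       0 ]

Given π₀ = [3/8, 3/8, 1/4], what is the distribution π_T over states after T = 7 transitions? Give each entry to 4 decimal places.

t=0: π = [0.3750, 0.3750, 0.2500]
t=1: π = [0.4375, 0.3750, 0.1875]
t=2: π = [0.4479, 0.3542, 0.1979]
t=3: π = [0.4566, 0.3507, 0.1927]
t=4: π = [0.4592, 0.3478, 0.1930]
t=5: π = [0.4606, 0.3469, 0.1925]
t=6: π = [0.4611, 0.3465, 0.1924]
t=7: π = [0.4614, 0.3463, 0.1923]

π = [0.4614, 0.3463, 0.1923]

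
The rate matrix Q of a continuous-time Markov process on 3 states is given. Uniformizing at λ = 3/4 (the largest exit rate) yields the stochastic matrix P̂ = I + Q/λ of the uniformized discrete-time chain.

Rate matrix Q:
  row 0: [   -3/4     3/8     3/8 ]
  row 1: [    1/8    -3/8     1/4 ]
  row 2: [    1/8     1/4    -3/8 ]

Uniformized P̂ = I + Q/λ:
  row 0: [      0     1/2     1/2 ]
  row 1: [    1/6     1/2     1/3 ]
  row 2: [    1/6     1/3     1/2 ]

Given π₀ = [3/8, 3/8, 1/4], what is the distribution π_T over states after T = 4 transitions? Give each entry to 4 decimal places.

t=0: π = [0.3750, 0.3750, 0.2500]
t=1: π = [0.1042, 0.4583, 0.4375]
t=2: π = [0.1493, 0.4271, 0.4236]
t=3: π = [0.1418, 0.4294, 0.4288]
t=4: π = [0.1430, 0.4285, 0.4284]

π = [0.1430, 0.4285, 0.4284]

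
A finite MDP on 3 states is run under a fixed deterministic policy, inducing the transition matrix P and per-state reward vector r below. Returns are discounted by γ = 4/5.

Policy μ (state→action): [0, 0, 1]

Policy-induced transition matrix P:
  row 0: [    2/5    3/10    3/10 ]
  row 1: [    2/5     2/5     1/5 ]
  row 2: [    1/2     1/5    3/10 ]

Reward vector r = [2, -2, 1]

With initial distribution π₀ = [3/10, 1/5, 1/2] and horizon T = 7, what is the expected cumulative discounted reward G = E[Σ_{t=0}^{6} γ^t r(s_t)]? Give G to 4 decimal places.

t=0: π = [0.3000, 0.2000, 0.5000], E[r] = 0.7000, γ^t·E[r] = 0.700000, running G = 0.700000
t=1: π = [0.4500, 0.2700, 0.2800], E[r] = 0.6400, γ^t·E[r] = 0.512000, running G = 1.212000
t=2: π = [0.4280, 0.2990, 0.2730], E[r] = 0.5310, γ^t·E[r] = 0.339840, running G = 1.551840
t=3: π = [0.4273, 0.3026, 0.2701], E[r] = 0.5195, γ^t·E[r] = 0.265984, running G = 1.817824
t=4: π = [0.4270, 0.3033, 0.2697], E[r] = 0.5173, γ^t·E[r] = 0.211870, running G = 2.029694
t=5: π = [0.4270, 0.3034, 0.2697], E[r] = 0.5169, γ^t·E[r] = 0.169385, running G = 2.199078
t=6: π = [0.4270, 0.3034, 0.2697], E[r] = 0.5169, γ^t·E[r] = 0.135493, running G = 2.334571

G = 2.3346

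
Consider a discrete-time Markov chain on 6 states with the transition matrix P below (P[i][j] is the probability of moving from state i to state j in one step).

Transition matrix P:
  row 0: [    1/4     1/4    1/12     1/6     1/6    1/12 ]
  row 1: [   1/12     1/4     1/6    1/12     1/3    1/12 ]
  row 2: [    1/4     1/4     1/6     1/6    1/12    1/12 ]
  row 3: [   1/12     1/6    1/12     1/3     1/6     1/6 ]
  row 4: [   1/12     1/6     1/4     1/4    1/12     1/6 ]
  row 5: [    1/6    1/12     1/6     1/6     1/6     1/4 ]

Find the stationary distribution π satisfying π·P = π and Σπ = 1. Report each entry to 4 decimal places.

π = [0.1442, 0.1963, 0.1525, 0.1976, 0.1723, 0.1370]

Balance equations π_j = Σ_i π_i·P[i][j]:
  π_0 = 1/4·π_0 + 1/12·π_1 + 1/4·π_2 + 1/12·π_3 + 1/12·π_4 + 1/6·π_5
  π_1 = 1/4·π_0 + 1/4·π_1 + 1/4·π_2 + 1/6·π_3 + 1/6·π_4 + 1/12·π_5
  π_2 = 1/12·π_0 + 1/6·π_1 + 1/6·π_2 + 1/12·π_3 + 1/4·π_4 + 1/6·π_5
  π_3 = 1/6·π_0 + 1/12·π_1 + 1/6·π_2 + 1/3·π_3 + 1/4·π_4 + 1/6·π_5
  π_4 = 1/6·π_0 + 1/3·π_1 + 1/12·π_2 + 1/6·π_3 + 1/12·π_4 + 1/6·π_5
  normalize: π_0 + π_1 + π_2 + π_3 + π_4 + π_5 = 1
Solving the linear system gives exactly π = [2105/14597, 2866/14597, 6680/43791, 8653/43791, 686/3981, 5999/43791].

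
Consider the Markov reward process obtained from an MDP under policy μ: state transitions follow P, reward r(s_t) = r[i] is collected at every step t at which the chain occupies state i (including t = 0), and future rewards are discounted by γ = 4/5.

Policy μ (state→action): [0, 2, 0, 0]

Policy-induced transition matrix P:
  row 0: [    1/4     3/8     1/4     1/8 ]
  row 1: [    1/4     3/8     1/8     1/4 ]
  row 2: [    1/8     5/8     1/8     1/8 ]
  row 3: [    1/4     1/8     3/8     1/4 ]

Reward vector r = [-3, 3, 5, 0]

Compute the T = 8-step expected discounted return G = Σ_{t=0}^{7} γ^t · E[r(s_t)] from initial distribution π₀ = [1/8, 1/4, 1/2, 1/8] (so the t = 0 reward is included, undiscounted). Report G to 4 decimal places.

G = 7.6537

t=0: π = [0.1250, 0.2500, 0.5000, 0.1250], E[r] = 2.8750, γ^t·E[r] = 2.875000, running G = 2.875000
t=1: π = [0.1875, 0.4688, 0.1719, 0.1719], E[r] = 1.7031, γ^t·E[r] = 1.362500, running G = 4.237500
t=2: π = [0.2285, 0.3750, 0.1914, 0.2051], E[r] = 1.3965, γ^t·E[r] = 0.893750, running G = 5.131250
t=3: π = [0.2261, 0.3716, 0.2048, 0.1975], E[r] = 1.4607, γ^t·E[r] = 0.747875, running G = 5.879125
t=4: π = [0.2244, 0.3768, 0.2026, 0.1961], E[r] = 1.4705, γ^t·E[r] = 0.602313, running G = 6.481438
t=5: π = [0.2247, 0.3766, 0.2021, 0.1966], E[r] = 1.4663, γ^t·E[r] = 0.480471, running G = 6.961909
t=6: π = [0.2247, 0.3764, 0.2022, 0.1967], E[r] = 1.4661, γ^t·E[r] = 0.384322, running G = 7.346231
t=7: π = [0.2247, 0.3764, 0.2023, 0.1966], E[r] = 1.4663, γ^t·E[r] = 0.307507, running G = 7.653738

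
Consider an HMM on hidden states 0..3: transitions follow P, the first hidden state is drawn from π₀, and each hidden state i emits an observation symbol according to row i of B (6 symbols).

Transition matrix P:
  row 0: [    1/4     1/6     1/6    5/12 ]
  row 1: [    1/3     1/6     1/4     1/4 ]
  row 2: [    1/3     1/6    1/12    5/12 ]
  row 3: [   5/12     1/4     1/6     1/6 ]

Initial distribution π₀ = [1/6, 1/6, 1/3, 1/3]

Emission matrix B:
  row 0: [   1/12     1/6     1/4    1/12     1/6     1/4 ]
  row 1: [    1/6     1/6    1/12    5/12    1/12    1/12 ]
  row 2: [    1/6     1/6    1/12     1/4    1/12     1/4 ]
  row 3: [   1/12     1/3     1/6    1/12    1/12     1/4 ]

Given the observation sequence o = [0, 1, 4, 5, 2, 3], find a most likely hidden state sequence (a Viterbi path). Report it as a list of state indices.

path = [2, 3, 0, 3, 0, 1]

t=0: δ = [1.389e-02, 2.778e-02, 5.556e-02, 2.778e-02]  (obs o_0=0)
t=1: δ = [3.086e-03, 1.543e-03, 1.157e-03, 7.716e-03]  ψ = [2, 2, 1, 2]  (obs o_1=1)
t=2: δ = [5.358e-04, 1.608e-04, 1.072e-04, 1.072e-04]  ψ = [3, 3, 3, 0]  (obs o_2=4)
t=3: δ = [3.349e-05, 7.442e-06, 2.233e-05, 5.582e-05]  ψ = [0, 0, 0, 0]  (obs o_3=5)
t=4: δ = [5.814e-06, 1.163e-06, 7.752e-07, 2.326e-06]  ψ = [3, 3, 3, 0]  (obs o_4=2)
t=5: δ = [1.211e-07, 4.038e-07, 2.423e-07, 2.019e-07]  ψ = [0, 0, 0, 0]  (obs o_5=3)
backtrack: best end state = 1; path = [2, 3, 0, 3, 0, 1]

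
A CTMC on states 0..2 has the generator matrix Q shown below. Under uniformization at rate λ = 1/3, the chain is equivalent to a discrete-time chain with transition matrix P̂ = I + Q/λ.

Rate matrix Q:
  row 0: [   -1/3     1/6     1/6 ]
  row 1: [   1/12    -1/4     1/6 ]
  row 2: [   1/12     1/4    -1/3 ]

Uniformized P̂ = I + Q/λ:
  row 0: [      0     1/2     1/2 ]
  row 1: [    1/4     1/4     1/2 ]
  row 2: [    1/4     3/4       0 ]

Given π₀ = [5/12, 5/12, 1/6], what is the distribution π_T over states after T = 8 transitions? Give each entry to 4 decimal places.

π = [0.2000, 0.4673, 0.3327]

t=0: π = [0.4167, 0.4167, 0.1667]
t=1: π = [0.1458, 0.4375, 0.4167]
t=2: π = [0.2135, 0.4948, 0.2917]
t=3: π = [0.1966, 0.4492, 0.3542]
t=4: π = [0.2008, 0.4762, 0.3229]
t=5: π = [0.1998, 0.4617, 0.3385]
t=6: π = [0.2001, 0.4692, 0.3307]
t=7: π = [0.2000, 0.4654, 0.3346]
t=8: π = [0.2000, 0.4673, 0.3327]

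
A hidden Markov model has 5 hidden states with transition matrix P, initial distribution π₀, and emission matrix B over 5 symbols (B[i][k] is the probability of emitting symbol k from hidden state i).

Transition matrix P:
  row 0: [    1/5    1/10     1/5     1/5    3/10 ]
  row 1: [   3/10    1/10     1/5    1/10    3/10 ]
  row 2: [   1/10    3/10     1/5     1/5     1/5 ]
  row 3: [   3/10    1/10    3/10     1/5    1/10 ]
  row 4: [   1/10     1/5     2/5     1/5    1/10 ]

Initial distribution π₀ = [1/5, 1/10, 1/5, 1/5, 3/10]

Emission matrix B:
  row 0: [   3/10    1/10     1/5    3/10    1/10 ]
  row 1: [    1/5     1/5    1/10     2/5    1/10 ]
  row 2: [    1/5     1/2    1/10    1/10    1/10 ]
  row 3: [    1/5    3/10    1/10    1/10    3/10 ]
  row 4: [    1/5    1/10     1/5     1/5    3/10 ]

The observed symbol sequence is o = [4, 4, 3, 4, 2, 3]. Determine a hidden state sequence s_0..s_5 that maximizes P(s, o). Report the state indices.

t=0: δ = [2.000e-02, 1.000e-02, 2.000e-02, 6.000e-02, 9.000e-02]  (obs o_0=4)
t=1: δ = [1.800e-03, 1.800e-03, 3.600e-03, 5.400e-03, 2.700e-03]  ψ = [3, 4, 4, 4, 4]  (obs o_1=4)
t=2: δ = [4.860e-04, 4.320e-04, 1.620e-04, 1.080e-04, 1.440e-04]  ψ = [3, 2, 3, 3, 2]  (obs o_2=3)
t=3: δ = [1.296e-05, 4.860e-06, 9.720e-06, 2.916e-05, 4.374e-05]  ψ = [1, 0, 0, 0, 0]  (obs o_3=4)
t=4: δ = [1.750e-06, 8.748e-07, 1.750e-06, 8.748e-07, 8.748e-07]  ψ = [3, 4, 4, 4, 4]  (obs o_4=2)
t=5: δ = [1.050e-07, 2.100e-07, 3.499e-08, 3.499e-08, 1.050e-07]  ψ = [0, 2, 0, 0, 0]  (obs o_5=3)
backtrack: best end state = 1; path = [4, 3, 0, 4, 2, 1]

path = [4, 3, 0, 4, 2, 1]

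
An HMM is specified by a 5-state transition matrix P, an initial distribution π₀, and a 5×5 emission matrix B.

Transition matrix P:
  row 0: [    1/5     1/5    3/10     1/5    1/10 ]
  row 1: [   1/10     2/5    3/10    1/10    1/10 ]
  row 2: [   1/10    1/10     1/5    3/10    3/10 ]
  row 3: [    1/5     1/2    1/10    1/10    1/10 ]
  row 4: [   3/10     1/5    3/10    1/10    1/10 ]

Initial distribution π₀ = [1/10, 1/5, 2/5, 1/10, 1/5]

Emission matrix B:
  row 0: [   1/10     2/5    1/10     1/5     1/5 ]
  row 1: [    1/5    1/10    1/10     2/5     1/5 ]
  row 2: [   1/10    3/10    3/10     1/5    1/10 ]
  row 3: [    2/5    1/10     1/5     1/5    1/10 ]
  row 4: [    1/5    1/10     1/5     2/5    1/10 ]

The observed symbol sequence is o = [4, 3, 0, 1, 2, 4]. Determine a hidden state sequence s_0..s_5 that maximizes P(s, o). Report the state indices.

t=0: δ = [2.000e-02, 4.000e-02, 4.000e-02, 1.000e-02, 2.000e-02]  (obs o_0=4)
t=1: δ = [1.200e-03, 6.400e-03, 2.400e-03, 2.400e-03, 4.800e-03]  ψ = [4, 1, 1, 2, 2]  (obs o_1=3)
t=2: δ = [1.440e-04, 5.120e-04, 1.920e-04, 2.880e-04, 1.440e-04]  ψ = [4, 1, 1, 2, 2]  (obs o_2=0)
t=3: δ = [2.304e-05, 2.048e-05, 4.608e-05, 5.760e-06, 5.760e-06]  ψ = [3, 1, 1, 2, 2]  (obs o_3=1)
t=4: δ = [4.608e-07, 8.192e-07, 2.765e-06, 2.765e-06, 2.765e-06]  ψ = [0, 1, 2, 2, 2]  (obs o_4=2)
t=5: δ = [1.659e-07, 2.765e-07, 8.294e-08, 8.294e-08, 8.294e-08]  ψ = [4, 3, 4, 2, 2]  (obs o_5=4)
backtrack: best end state = 1; path = [1, 1, 1, 2, 3, 1]

path = [1, 1, 1, 2, 3, 1]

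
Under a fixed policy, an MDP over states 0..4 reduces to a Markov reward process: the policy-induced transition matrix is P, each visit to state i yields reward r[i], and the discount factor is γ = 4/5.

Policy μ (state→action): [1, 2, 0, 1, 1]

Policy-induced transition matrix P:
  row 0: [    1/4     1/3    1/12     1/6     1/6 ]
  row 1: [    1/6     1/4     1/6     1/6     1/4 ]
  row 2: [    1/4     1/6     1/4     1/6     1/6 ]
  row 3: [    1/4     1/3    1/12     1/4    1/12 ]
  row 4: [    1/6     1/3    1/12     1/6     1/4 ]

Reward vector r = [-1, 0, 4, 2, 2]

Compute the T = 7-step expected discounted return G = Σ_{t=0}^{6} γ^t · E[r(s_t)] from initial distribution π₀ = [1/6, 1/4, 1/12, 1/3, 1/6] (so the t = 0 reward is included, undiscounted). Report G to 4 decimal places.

G = 4.2200

t=0: π = [0.1667, 0.2500, 0.0833, 0.3333, 0.1667], E[r] = 1.1667, γ^t·E[r] = 1.166667, running G = 1.166667
t=1: π = [0.2153, 0.2986, 0.1181, 0.1944, 0.1736], E[r] = 0.9931, γ^t·E[r] = 0.794444, running G = 1.961111
t=2: π = [0.2106, 0.2888, 0.1279, 0.1829, 0.1898], E[r] = 1.0463, γ^t·E[r] = 0.669630, running G = 2.630741
t=3: π = [0.2101, 0.2880, 0.1287, 0.1819, 0.1913], E[r] = 1.0512, γ^t·E[r] = 0.538198, running G = 3.168938
t=4: π = [0.2101, 0.2879, 0.1288, 0.1818, 0.1914], E[r] = 1.0516, γ^t·E[r] = 0.430739, running G = 3.599677
t=5: π = [0.2101, 0.2879, 0.1288, 0.1818, 0.1915], E[r] = 1.0516, γ^t·E[r] = 0.344604, running G = 3.944282
t=6: π = [0.2101, 0.2879, 0.1288, 0.1818, 0.1915], E[r] = 1.0517, γ^t·E[r] = 0.275684, running G = 4.219966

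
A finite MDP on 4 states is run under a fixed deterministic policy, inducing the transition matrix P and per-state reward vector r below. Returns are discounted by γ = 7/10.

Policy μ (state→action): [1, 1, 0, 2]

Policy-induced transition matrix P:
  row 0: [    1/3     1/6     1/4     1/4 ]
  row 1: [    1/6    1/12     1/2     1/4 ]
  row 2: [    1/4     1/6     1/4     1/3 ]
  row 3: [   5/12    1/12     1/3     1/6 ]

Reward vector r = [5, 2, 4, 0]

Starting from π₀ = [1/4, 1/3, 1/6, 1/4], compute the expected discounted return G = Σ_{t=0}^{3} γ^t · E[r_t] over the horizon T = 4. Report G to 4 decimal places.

t=0: π = [0.2500, 0.3333, 0.1667, 0.2500], E[r] = 2.5833, γ^t·E[r] = 2.583333, running G = 2.583333
t=1: π = [0.2847, 0.1181, 0.3542, 0.2431], E[r] = 3.0764, γ^t·E[r] = 2.153472, running G = 4.736806
t=2: π = [0.3044, 0.1366, 0.2998, 0.2593], E[r] = 2.9942, γ^t·E[r] = 1.467164, running G = 6.203970
t=3: π = [0.3072, 0.1337, 0.3057, 0.2534], E[r] = 3.0263, γ^t·E[r] = 1.038032, running G = 7.242001

G = 7.2420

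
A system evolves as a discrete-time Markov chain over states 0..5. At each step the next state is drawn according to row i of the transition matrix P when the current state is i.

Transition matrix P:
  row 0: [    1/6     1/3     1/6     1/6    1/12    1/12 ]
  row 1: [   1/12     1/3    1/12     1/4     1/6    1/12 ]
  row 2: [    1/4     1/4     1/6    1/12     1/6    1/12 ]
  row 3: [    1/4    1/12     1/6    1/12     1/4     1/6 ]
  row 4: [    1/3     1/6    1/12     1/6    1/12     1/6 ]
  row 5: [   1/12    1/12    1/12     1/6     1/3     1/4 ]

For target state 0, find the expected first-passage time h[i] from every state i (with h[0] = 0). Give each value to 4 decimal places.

h = [0.0000, 5.6325, 4.7838, 4.6681, 4.3953, 5.4815]

First-step conditioning: h[0] = 0; for i ≠ 0, h[i] = 1 + Σ_k P[i][k]·h[k].
  h[1] = 1 + 1/3·h[1] + 1/12·h[2] + 1/4·h[3] + 1/6·h[4] + 1/12·h[5]
  h[2] = 1 + 1/4·h[1] + 1/6·h[2] + 1/12·h[3] + 1/6·h[4] + 1/12·h[5]
  h[3] = 1 + 1/12·h[1] + 1/6·h[2] + 1/12·h[3] + 1/4·h[4] + 1/6·h[5]
  h[4] = 1 + 1/6·h[1] + 1/12·h[2] + 1/6·h[3] + 1/12·h[4] + 1/6·h[5]
  h[5] = 1 + 1/12·h[1] + 1/12·h[2] + 1/6·h[3] + 1/3·h[4] + 1/4·h[5]
Solving the 5×5 linear system over states ≠ 0 gives exactly h = [0, 243048/43151, 206424/43151, 201432/43151, 189660/43151, 236532/43151] (h[0] = 0 is the target).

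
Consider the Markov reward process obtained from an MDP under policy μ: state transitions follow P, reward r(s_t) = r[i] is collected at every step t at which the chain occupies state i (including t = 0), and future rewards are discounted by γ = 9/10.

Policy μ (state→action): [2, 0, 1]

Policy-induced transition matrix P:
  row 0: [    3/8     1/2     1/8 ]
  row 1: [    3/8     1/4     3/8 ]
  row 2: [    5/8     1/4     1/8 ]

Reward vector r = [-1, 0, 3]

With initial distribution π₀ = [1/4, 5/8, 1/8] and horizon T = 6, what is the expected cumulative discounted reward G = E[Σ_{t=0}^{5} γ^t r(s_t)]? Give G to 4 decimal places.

t=0: π = [0.2500, 0.6250, 0.1250], E[r] = 0.1250, γ^t·E[r] = 0.125000, running G = 0.125000
t=1: π = [0.4063, 0.3125, 0.2813], E[r] = 0.4375, γ^t·E[r] = 0.393750, running G = 0.518750
t=2: π = [0.4453, 0.3516, 0.2031], E[r] = 0.1641, γ^t·E[r] = 0.132891, running G = 0.651641
t=3: π = [0.4258, 0.3613, 0.2129], E[r] = 0.2129, γ^t·E[r] = 0.155197, running G = 0.806838
t=4: π = [0.4282, 0.3564, 0.2153], E[r] = 0.2178, γ^t·E[r] = 0.142881, running G = 0.949719
t=5: π = [0.4288, 0.3571, 0.2141], E[r] = 0.2135, γ^t·E[r] = 0.126070, running G = 1.075789

G = 1.0758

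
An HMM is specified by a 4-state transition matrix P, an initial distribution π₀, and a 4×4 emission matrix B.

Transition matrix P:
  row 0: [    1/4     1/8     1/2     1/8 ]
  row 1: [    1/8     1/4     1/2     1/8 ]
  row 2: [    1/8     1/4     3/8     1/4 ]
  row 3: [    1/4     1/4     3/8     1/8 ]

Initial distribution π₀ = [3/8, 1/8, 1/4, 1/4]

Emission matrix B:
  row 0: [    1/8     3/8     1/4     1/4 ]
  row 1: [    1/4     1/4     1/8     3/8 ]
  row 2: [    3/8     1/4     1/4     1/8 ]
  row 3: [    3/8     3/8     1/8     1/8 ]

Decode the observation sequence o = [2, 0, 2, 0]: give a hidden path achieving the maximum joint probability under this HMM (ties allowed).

t=0: δ = [9.375e-02, 1.562e-02, 6.250e-02, 3.125e-02]  (obs o_0=2)
t=1: δ = [2.930e-03, 3.906e-03, 1.758e-02, 5.859e-03]  ψ = [0, 2, 0, 2]  (obs o_1=0)
t=2: δ = [5.493e-04, 5.493e-04, 1.648e-03, 5.493e-04]  ψ = [2, 2, 2, 2]  (obs o_2=2)
t=3: δ = [2.575e-05, 1.030e-04, 2.317e-04, 1.545e-04]  ψ = [2, 2, 2, 2]  (obs o_3=0)
backtrack: best end state = 2; path = [0, 2, 2, 2]

path = [0, 2, 2, 2]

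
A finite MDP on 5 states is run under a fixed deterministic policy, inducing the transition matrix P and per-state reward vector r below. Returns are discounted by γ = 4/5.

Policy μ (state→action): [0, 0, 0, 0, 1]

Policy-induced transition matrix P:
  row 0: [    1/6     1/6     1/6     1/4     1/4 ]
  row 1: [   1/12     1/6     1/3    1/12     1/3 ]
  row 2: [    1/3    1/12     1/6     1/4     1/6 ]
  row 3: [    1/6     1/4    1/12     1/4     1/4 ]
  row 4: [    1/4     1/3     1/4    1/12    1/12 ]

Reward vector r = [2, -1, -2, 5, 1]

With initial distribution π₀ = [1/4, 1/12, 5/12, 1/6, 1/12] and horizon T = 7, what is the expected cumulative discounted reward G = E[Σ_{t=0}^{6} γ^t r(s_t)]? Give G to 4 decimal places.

G = 3.5245

t=0: π = [0.2500, 0.0833, 0.4167, 0.1667, 0.0833], E[r] = 0.5000, γ^t·E[r] = 0.500000, running G = 0.500000
t=1: π = [0.2361, 0.1597, 0.1736, 0.2222, 0.2083], E[r] = 1.2847, γ^t·E[r] = 1.027778, running G = 1.527778
t=2: π = [0.1997, 0.2054, 0.1921, 0.1887, 0.2141], E[r] = 0.9670, γ^t·E[r] = 0.618889, running G = 2.146667
t=3: π = [0.1994, 0.2021, 0.2030, 0.1801, 0.2154], E[r] = 0.9065, γ^t·E[r] = 0.464123, running G = 2.610790
t=4: π = [0.2016, 0.2007, 0.2033, 0.1804, 0.2140], E[r] = 0.9121, γ^t·E[r] = 0.373600, running G = 2.984390
t=5: π = [0.2017, 0.2004, 0.2029, 0.1809, 0.2141], E[r] = 0.9156, γ^t·E[r] = 0.300032, running G = 3.284422
t=6: π = [0.2016, 0.2005, 0.2028, 0.1809, 0.2141], E[r] = 0.9157, γ^t·E[r] = 0.240048, running G = 3.524470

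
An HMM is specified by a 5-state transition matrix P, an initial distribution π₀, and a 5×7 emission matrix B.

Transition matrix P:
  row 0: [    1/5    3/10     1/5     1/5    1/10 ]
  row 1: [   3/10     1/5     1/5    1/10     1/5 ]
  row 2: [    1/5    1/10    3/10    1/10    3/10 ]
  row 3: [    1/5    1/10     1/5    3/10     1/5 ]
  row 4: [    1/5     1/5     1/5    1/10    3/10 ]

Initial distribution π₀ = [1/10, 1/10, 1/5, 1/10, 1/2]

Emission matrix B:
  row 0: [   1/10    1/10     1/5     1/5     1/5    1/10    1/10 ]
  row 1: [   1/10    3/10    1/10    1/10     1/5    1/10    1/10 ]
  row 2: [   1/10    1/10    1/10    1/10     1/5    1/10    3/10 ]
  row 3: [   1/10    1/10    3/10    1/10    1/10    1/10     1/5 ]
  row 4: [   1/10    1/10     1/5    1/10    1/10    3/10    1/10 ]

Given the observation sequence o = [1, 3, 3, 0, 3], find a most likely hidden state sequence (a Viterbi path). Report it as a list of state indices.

path = [4, 0, 0, 1, 0]

t=0: δ = [1.000e-02, 3.000e-02, 2.000e-02, 1.000e-02, 5.000e-02]  (obs o_0=1)
t=1: δ = [2.000e-03, 1.000e-03, 1.000e-03, 5.000e-04, 1.500e-03]  ψ = [4, 4, 4, 4, 4]  (obs o_1=3)
t=2: δ = [8.000e-05, 6.000e-05, 4.000e-05, 4.000e-05, 4.500e-05]  ψ = [0, 0, 0, 0, 4]  (obs o_2=3)
t=3: δ = [1.800e-06, 2.400e-06, 1.600e-06, 1.600e-06, 1.350e-06]  ψ = [1, 0, 0, 0, 4]  (obs o_3=0)
t=4: δ = [1.440e-07, 5.400e-08, 4.800e-08, 4.800e-08, 4.800e-08]  ψ = [1, 0, 1, 3, 1]  (obs o_4=3)
backtrack: best end state = 0; path = [4, 0, 0, 1, 0]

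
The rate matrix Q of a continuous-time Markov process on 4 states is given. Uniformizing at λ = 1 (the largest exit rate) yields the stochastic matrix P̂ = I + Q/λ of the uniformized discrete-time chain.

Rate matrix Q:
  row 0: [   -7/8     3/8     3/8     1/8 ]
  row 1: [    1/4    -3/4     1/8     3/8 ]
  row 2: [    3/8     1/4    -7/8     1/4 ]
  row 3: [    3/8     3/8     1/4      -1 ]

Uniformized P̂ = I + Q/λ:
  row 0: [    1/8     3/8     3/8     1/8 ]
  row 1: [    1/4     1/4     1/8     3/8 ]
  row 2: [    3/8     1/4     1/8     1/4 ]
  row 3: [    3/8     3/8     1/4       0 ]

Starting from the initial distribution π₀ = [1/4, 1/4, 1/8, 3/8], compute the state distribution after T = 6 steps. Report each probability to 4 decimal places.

t=0: π = [0.2500, 0.2500, 0.1250, 0.3750]
t=1: π = [0.2813, 0.3281, 0.2344, 0.1563]
t=2: π = [0.2637, 0.3047, 0.2148, 0.2168]
t=3: π = [0.2710, 0.3101, 0.2180, 0.2009]
t=4: π = [0.2685, 0.3090, 0.2179, 0.2047]
t=5: π = [0.2693, 0.3091, 0.2177, 0.2039]
t=6: π = [0.2690, 0.3091, 0.2178, 0.2040]

π = [0.2690, 0.3091, 0.2178, 0.2040]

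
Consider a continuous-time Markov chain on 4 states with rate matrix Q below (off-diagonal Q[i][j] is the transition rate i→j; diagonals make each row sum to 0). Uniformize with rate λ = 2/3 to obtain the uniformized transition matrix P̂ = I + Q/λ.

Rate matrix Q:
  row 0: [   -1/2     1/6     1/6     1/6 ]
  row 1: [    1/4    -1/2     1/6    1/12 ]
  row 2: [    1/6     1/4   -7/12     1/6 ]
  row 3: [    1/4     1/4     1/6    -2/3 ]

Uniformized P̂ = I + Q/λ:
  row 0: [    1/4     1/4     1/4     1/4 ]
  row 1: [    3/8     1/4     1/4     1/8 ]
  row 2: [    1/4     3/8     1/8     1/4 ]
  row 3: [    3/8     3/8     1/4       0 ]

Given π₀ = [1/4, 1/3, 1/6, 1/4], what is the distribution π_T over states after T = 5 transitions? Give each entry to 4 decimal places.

t=0: π = [0.2500, 0.3333, 0.1667, 0.2500]
t=1: π = [0.3229, 0.3021, 0.2292, 0.1458]
t=2: π = [0.3060, 0.2969, 0.2214, 0.1758]
t=3: π = [0.3091, 0.2996, 0.2223, 0.1689]
t=4: π = [0.3086, 0.2989, 0.2222, 0.1703]
t=5: π = [0.3087, 0.2991, 0.2222, 0.1701]

π = [0.3087, 0.2991, 0.2222, 0.1701]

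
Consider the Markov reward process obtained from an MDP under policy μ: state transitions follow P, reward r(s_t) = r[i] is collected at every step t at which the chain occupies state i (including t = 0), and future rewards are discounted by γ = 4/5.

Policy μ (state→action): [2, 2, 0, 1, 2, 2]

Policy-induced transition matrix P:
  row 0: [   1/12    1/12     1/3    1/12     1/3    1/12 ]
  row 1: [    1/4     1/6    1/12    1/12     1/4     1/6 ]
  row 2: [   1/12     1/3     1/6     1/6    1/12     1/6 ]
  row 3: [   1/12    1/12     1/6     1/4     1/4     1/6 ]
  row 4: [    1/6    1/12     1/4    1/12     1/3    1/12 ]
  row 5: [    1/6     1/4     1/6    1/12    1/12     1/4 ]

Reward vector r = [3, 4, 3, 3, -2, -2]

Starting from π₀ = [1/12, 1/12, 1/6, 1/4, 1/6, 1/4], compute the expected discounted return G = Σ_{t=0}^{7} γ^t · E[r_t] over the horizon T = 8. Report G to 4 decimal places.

G = 5.1654

t=0: π = [0.0833, 0.0833, 0.1667, 0.2500, 0.1667, 0.2500], E[r] = 1.0000, γ^t·E[r] = 1.000000, running G = 1.000000
t=1: π = [0.1319, 0.1736, 0.1875, 0.1389, 0.2014, 0.1667], E[r] = 1.3333, γ^t·E[r] = 1.066667, running G = 2.066667
t=2: π = [0.1429, 0.1725, 0.1910, 0.1221, 0.2188, 0.1528], E[r] = 1.3148, γ^t·E[r] = 0.841481, running G = 2.908148
t=3: π = [0.1430, 0.1709, 0.1943, 0.1196, 0.2228, 0.1493], E[r] = 1.3104, γ^t·E[r] = 0.670914, running G = 3.579062
t=4: π = [0.1428, 0.1710, 0.1948, 0.1195, 0.2232, 0.1486], E[r] = 1.3119, γ^t·E[r] = 0.537335, running G = 4.116397
t=5: π = [0.1428, 0.1711, 0.1948, 0.1195, 0.2233, 0.1485], E[r] = 1.3120, γ^t·E[r] = 0.429921, running G = 4.546318
t=6: π = [0.1428, 0.1711, 0.1948, 0.1195, 0.2233, 0.1485], E[r] = 1.3120, γ^t·E[r] = 0.343923, running G = 4.890241
t=7: π = [0.1428, 0.1710, 0.1948, 0.1195, 0.2233, 0.1485], E[r] = 1.3120, γ^t·E[r] = 0.275137, running G = 5.165378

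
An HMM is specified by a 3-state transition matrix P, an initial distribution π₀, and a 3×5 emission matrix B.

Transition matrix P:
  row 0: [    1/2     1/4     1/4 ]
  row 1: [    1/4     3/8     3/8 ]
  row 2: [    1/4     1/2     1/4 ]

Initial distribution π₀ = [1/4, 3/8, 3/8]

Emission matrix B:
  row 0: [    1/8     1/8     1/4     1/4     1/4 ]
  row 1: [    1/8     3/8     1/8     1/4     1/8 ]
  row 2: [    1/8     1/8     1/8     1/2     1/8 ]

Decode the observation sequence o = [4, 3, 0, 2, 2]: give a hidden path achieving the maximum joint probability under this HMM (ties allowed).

t=0: δ = [6.250e-02, 4.688e-02, 4.688e-02]  (obs o_0=4)
t=1: δ = [7.812e-03, 5.859e-03, 8.789e-03]  ψ = [0, 2, 1]  (obs o_1=3)
t=2: δ = [4.883e-04, 5.493e-04, 2.747e-04]  ψ = [0, 2, 1]  (obs o_2=0)
t=3: δ = [6.104e-05, 2.575e-05, 2.575e-05]  ψ = [0, 1, 1]  (obs o_3=2)
t=4: δ = [7.629e-06, 1.907e-06, 1.907e-06]  ψ = [0, 0, 0]  (obs o_4=2)
backtrack: best end state = 0; path = [0, 0, 0, 0, 0]

path = [0, 0, 0, 0, 0]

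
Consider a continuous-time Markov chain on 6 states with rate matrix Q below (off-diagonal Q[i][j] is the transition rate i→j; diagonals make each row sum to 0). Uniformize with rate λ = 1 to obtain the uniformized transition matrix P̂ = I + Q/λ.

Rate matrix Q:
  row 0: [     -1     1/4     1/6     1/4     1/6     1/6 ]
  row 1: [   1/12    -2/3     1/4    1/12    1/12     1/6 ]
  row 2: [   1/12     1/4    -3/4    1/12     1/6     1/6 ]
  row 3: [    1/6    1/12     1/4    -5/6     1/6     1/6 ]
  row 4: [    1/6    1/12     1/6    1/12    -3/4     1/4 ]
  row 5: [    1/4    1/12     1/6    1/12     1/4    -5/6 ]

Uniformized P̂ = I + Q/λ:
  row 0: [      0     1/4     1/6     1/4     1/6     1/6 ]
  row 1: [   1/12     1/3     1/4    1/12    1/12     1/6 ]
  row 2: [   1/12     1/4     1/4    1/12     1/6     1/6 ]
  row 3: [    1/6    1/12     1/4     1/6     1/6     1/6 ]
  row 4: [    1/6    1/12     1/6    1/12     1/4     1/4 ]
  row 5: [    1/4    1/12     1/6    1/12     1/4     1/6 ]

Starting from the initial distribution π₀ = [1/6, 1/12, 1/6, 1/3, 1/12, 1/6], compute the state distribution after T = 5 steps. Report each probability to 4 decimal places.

π = [0.1276, 0.1859, 0.2091, 0.1141, 0.1815, 0.1818]

t=0: π = [0.1667, 0.0833, 0.1667, 0.3333, 0.0833, 0.1667]
t=1: π = [0.1319, 0.1597, 0.2153, 0.1389, 0.1806, 0.1736]
t=2: π = [0.1279, 0.1811, 0.2095, 0.1169, 0.1829, 0.1817]
t=3: π = [0.1279, 0.1848, 0.2090, 0.1144, 0.1820, 0.1819]
t=4: π = [0.1277, 0.1857, 0.2090, 0.1142, 0.1816, 0.1818]
t=5: π = [0.1276, 0.1859, 0.2091, 0.1141, 0.1815, 0.1818]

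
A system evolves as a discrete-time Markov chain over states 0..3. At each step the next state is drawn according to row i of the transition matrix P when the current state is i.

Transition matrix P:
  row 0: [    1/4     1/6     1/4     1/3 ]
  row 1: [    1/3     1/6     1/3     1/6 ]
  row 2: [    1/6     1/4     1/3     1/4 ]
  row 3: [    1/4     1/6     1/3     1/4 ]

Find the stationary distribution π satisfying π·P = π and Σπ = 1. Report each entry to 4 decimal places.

π = [0.2400, 0.1928, 0.3133, 0.2539]

Balance equations π_j = Σ_i π_i·P[i][j]:
  π_0 = 1/4·π_0 + 1/3·π_1 + 1/6·π_2 + 1/4·π_3
  π_1 = 1/6·π_0 + 1/6·π_1 + 1/4·π_2 + 1/6·π_3
  π_2 = 1/4·π_0 + 1/3·π_1 + 1/3·π_2 + 1/3·π_3
  normalize: π_0 + π_1 + π_2 + π_3 = 1
Solving the linear system gives exactly π = [412/1717, 331/1717, 538/1717, 436/1717].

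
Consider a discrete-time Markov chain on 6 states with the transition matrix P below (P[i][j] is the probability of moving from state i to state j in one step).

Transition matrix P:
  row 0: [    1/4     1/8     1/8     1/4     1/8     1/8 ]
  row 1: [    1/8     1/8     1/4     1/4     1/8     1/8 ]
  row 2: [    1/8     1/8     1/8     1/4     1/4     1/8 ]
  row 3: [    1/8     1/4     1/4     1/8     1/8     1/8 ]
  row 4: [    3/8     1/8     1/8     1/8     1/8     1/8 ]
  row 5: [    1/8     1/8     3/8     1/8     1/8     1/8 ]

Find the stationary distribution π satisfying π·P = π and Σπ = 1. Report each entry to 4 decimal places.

Balance equations π_j = Σ_i π_i·P[i][j]:
  π_0 = 1/4·π_0 + 1/8·π_1 + 1/8·π_2 + 1/8·π_3 + 3/8·π_4 + 1/8·π_5
  π_1 = 1/8·π_0 + 1/8·π_1 + 1/8·π_2 + 1/4·π_3 + 1/8·π_4 + 1/8·π_5
  π_2 = 1/8·π_0 + 1/4·π_1 + 1/8·π_2 + 1/4·π_3 + 1/8·π_4 + 3/8·π_5
  π_3 = 1/4·π_0 + 1/4·π_1 + 1/4·π_2 + 1/8·π_3 + 1/8·π_4 + 1/8·π_5
  π_4 = 1/8·π_0 + 1/8·π_1 + 1/4·π_2 + 1/8·π_3 + 1/8·π_4 + 1/8·π_5
  normalize: π_0 + π_1 + π_2 + π_3 + π_4 + π_5 = 1
Solving the linear system gives exactly π = [127/684, 917/6156, 34/171, 295/1539, 205/1368, 1/8].

π = [0.1857, 0.1490, 0.1988, 0.1917, 0.1499, 0.1250]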